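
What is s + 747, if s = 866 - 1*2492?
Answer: -879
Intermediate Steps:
s = -1626 (s = 866 - 2492 = -1626)
s + 747 = -1626 + 747 = -879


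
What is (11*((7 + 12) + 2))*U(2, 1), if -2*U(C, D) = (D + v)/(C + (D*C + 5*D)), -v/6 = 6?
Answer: 2695/6 ≈ 449.17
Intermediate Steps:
v = -36 (v = -6*6 = -36)
U(C, D) = -(-36 + D)/(2*(C + 5*D + C*D)) (U(C, D) = -(D - 36)/(2*(C + (D*C + 5*D))) = -(-36 + D)/(2*(C + (C*D + 5*D))) = -(-36 + D)/(2*(C + (5*D + C*D))) = -(-36 + D)/(2*(C + 5*D + C*D)))
(11*((7 + 12) + 2))*U(2, 1) = (11*((7 + 12) + 2))*((18 - 1/2*1)/(2 + 5*1 + 2*1)) = (11*(19 + 2))*((18 - 1/2)/(2 + 5 + 2)) = (11*21)*((35/2)/9) = 231*((1/9)*(35/2)) = 231*(35/18) = 2695/6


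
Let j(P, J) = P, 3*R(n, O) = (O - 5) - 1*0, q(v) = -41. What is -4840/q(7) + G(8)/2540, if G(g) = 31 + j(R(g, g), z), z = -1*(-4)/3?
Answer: 3073728/26035 ≈ 118.06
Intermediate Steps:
z = 4/3 (z = 4*(1/3) = 4/3 ≈ 1.3333)
R(n, O) = -5/3 + O/3 (R(n, O) = ((O - 5) - 1*0)/3 = ((-5 + O) + 0)/3 = (-5 + O)/3 = -5/3 + O/3)
G(g) = 88/3 + g/3 (G(g) = 31 + (-5/3 + g/3) = 88/3 + g/3)
-4840/q(7) + G(8)/2540 = -4840/(-41) + (88/3 + (1/3)*8)/2540 = -4840*(-1/41) + (88/3 + 8/3)*(1/2540) = 4840/41 + 32*(1/2540) = 4840/41 + 8/635 = 3073728/26035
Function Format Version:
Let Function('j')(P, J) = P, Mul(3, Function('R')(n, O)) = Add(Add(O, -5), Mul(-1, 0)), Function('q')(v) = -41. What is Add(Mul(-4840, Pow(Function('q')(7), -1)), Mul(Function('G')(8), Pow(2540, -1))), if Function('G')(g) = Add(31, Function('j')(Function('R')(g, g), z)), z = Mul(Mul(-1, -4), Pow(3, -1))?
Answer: Rational(3073728, 26035) ≈ 118.06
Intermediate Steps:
z = Rational(4, 3) (z = Mul(4, Rational(1, 3)) = Rational(4, 3) ≈ 1.3333)
Function('R')(n, O) = Add(Rational(-5, 3), Mul(Rational(1, 3), O)) (Function('R')(n, O) = Mul(Rational(1, 3), Add(Add(O, -5), Mul(-1, 0))) = Mul(Rational(1, 3), Add(Add(-5, O), 0)) = Mul(Rational(1, 3), Add(-5, O)) = Add(Rational(-5, 3), Mul(Rational(1, 3), O)))
Function('G')(g) = Add(Rational(88, 3), Mul(Rational(1, 3), g)) (Function('G')(g) = Add(31, Add(Rational(-5, 3), Mul(Rational(1, 3), g))) = Add(Rational(88, 3), Mul(Rational(1, 3), g)))
Add(Mul(-4840, Pow(Function('q')(7), -1)), Mul(Function('G')(8), Pow(2540, -1))) = Add(Mul(-4840, Pow(-41, -1)), Mul(Add(Rational(88, 3), Mul(Rational(1, 3), 8)), Pow(2540, -1))) = Add(Mul(-4840, Rational(-1, 41)), Mul(Add(Rational(88, 3), Rational(8, 3)), Rational(1, 2540))) = Add(Rational(4840, 41), Mul(32, Rational(1, 2540))) = Add(Rational(4840, 41), Rational(8, 635)) = Rational(3073728, 26035)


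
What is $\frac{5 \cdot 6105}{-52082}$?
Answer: $- \frac{30525}{52082} \approx -0.58609$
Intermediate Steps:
$\frac{5 \cdot 6105}{-52082} = 30525 \left(- \frac{1}{52082}\right) = - \frac{30525}{52082}$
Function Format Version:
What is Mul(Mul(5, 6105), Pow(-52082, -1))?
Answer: Rational(-30525, 52082) ≈ -0.58609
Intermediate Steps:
Mul(Mul(5, 6105), Pow(-52082, -1)) = Mul(30525, Rational(-1, 52082)) = Rational(-30525, 52082)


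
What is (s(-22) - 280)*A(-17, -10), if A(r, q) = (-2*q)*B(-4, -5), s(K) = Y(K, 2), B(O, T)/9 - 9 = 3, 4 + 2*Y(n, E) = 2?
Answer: -606960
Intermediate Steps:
Y(n, E) = -1 (Y(n, E) = -2 + (1/2)*2 = -2 + 1 = -1)
B(O, T) = 108 (B(O, T) = 81 + 9*3 = 81 + 27 = 108)
s(K) = -1
A(r, q) = -216*q (A(r, q) = -2*q*108 = -216*q)
(s(-22) - 280)*A(-17, -10) = (-1 - 280)*(-216*(-10)) = -281*2160 = -606960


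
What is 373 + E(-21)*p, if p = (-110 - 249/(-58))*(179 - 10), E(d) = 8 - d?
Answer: -1035393/2 ≈ -5.1770e+5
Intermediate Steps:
p = -1036139/58 (p = (-110 - 249*(-1/58))*169 = (-110 + 249/58)*169 = -6131/58*169 = -1036139/58 ≈ -17864.)
373 + E(-21)*p = 373 + (8 - 1*(-21))*(-1036139/58) = 373 + (8 + 21)*(-1036139/58) = 373 + 29*(-1036139/58) = 373 - 1036139/2 = -1035393/2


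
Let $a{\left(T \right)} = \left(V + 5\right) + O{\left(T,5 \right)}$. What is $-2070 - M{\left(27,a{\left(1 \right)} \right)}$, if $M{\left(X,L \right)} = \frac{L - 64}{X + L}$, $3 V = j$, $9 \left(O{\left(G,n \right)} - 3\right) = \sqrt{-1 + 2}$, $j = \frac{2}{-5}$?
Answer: $- \frac{3255659}{1574} \approx -2068.4$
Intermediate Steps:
$j = - \frac{2}{5}$ ($j = 2 \left(- \frac{1}{5}\right) = - \frac{2}{5} \approx -0.4$)
$O{\left(G,n \right)} = \frac{28}{9}$ ($O{\left(G,n \right)} = 3 + \frac{\sqrt{-1 + 2}}{9} = 3 + \frac{\sqrt{1}}{9} = 3 + \frac{1}{9} \cdot 1 = 3 + \frac{1}{9} = \frac{28}{9}$)
$V = - \frac{2}{15}$ ($V = \frac{1}{3} \left(- \frac{2}{5}\right) = - \frac{2}{15} \approx -0.13333$)
$a{\left(T \right)} = \frac{359}{45}$ ($a{\left(T \right)} = \left(- \frac{2}{15} + 5\right) + \frac{28}{9} = \frac{73}{15} + \frac{28}{9} = \frac{359}{45}$)
$M{\left(X,L \right)} = \frac{-64 + L}{L + X}$
$-2070 - M{\left(27,a{\left(1 \right)} \right)} = -2070 - \frac{-64 + \frac{359}{45}}{\frac{359}{45} + 27} = -2070 - \frac{1}{\frac{1574}{45}} \left(- \frac{2521}{45}\right) = -2070 - \frac{45}{1574} \left(- \frac{2521}{45}\right) = -2070 - - \frac{2521}{1574} = -2070 + \frac{2521}{1574} = - \frac{3255659}{1574}$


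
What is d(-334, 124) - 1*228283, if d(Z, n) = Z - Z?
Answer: -228283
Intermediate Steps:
d(Z, n) = 0
d(-334, 124) - 1*228283 = 0 - 1*228283 = 0 - 228283 = -228283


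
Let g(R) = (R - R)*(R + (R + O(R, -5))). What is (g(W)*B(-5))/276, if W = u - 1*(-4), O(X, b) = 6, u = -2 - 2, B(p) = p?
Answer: 0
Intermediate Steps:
u = -4
W = 0 (W = -4 - 1*(-4) = -4 + 4 = 0)
g(R) = 0 (g(R) = (R - R)*(R + (R + 6)) = 0*(R + (6 + R)) = 0*(6 + 2*R) = 0)
(g(W)*B(-5))/276 = (0*(-5))/276 = 0*(1/276) = 0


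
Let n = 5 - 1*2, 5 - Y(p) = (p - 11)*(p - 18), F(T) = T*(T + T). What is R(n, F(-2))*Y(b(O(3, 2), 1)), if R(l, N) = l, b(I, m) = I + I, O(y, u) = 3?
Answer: -165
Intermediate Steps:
b(I, m) = 2*I
F(T) = 2*T**2 (F(T) = T*(2*T) = 2*T**2)
Y(p) = 5 - (-18 + p)*(-11 + p) (Y(p) = 5 - (p - 11)*(p - 18) = 5 - (-11 + p)*(-18 + p) = 5 - (-18 + p)*(-11 + p))
n = 3 (n = 5 - 2 = 3)
R(n, F(-2))*Y(b(O(3, 2), 1)) = 3*(-193 - (2*3)**2 + 29*(2*3)) = 3*(-193 - 1*6**2 + 29*6) = 3*(-193 - 1*36 + 174) = 3*(-193 - 36 + 174) = 3*(-55) = -165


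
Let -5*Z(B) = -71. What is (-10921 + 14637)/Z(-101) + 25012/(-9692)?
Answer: 44575377/172033 ≈ 259.11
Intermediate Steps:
Z(B) = 71/5 (Z(B) = -⅕*(-71) = 71/5)
(-10921 + 14637)/Z(-101) + 25012/(-9692) = (-10921 + 14637)/(71/5) + 25012/(-9692) = 3716*(5/71) + 25012*(-1/9692) = 18580/71 - 6253/2423 = 44575377/172033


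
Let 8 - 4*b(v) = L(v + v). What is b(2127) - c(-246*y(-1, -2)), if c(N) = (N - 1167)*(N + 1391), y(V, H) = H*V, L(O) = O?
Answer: 2980759/2 ≈ 1.4904e+6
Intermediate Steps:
b(v) = 2 - v/2 (b(v) = 2 - (v + v)/4 = 2 - v/2)
c(N) = (-1167 + N)*(1391 + N)
b(2127) - c(-246*y(-1, -2)) = (2 - 1/2*2127) - (-1623297 + (-(-492)*(-1))**2 + 224*(-(-492)*(-1))) = (2 - 2127/2) - (-1623297 + (-246*2)**2 + 224*(-246*2)) = -2123/2 - (-1623297 + (-492)**2 + 224*(-492)) = -2123/2 - (-1623297 + 242064 - 110208) = -2123/2 - 1*(-1491441) = -2123/2 + 1491441 = 2980759/2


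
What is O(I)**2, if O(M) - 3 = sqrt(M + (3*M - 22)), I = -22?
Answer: (3 + I*sqrt(110))**2 ≈ -101.0 + 62.929*I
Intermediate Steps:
O(M) = 3 + sqrt(-22 + 4*M) (O(M) = 3 + sqrt(M + (3*M - 22)) = 3 + sqrt(M + (-22 + 3*M)) = 3 + sqrt(-22 + 4*M))
O(I)**2 = (3 + sqrt(-22 + 4*(-22)))**2 = (3 + sqrt(-22 - 88))**2 = (3 + sqrt(-110))**2 = (3 + I*sqrt(110))**2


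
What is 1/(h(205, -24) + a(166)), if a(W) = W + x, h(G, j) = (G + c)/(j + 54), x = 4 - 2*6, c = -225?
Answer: 3/472 ≈ 0.0063559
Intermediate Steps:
x = -8 (x = 4 - 12 = -8)
h(G, j) = (-225 + G)/(54 + j) (h(G, j) = (G - 225)/(j + 54) = (-225 + G)/(54 + j))
a(W) = -8 + W (a(W) = W - 8 = -8 + W)
1/(h(205, -24) + a(166)) = 1/((-225 + 205)/(54 - 24) + (-8 + 166)) = 1/(-20/30 + 158) = 1/((1/30)*(-20) + 158) = 1/(-⅔ + 158) = 1/(472/3) = 3/472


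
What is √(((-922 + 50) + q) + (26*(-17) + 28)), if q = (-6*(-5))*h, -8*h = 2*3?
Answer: I*√5234/2 ≈ 36.173*I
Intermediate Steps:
h = -¾ (h = -3/4 = -⅛*6 = -¾ ≈ -0.75000)
q = -45/2 (q = -6*(-5)*(-¾) = 30*(-¾) = -45/2 ≈ -22.500)
√(((-922 + 50) + q) + (26*(-17) + 28)) = √(((-922 + 50) - 45/2) + (26*(-17) + 28)) = √((-872 - 45/2) + (-442 + 28)) = √(-1789/2 - 414) = √(-2617/2) = I*√5234/2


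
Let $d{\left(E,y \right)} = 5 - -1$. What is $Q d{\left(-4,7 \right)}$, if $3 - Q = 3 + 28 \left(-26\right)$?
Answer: $4368$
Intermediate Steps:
$d{\left(E,y \right)} = 6$ ($d{\left(E,y \right)} = 5 + 1 = 6$)
$Q = 728$ ($Q = 3 - \left(3 + 28 \left(-26\right)\right) = 3 - \left(3 - 728\right) = 3 - -725 = 3 + 725 = 728$)
$Q d{\left(-4,7 \right)} = 728 \cdot 6 = 4368$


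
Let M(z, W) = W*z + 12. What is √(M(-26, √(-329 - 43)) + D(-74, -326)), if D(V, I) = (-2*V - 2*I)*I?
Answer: 2*√(-65197 - 13*I*√93) ≈ 0.49099 - 510.67*I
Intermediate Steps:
M(z, W) = 12 + W*z
D(V, I) = I*(-2*I - 2*V) (D(V, I) = (-2*I - 2*V)*I = I*(-2*I - 2*V))
√(M(-26, √(-329 - 43)) + D(-74, -326)) = √((12 + √(-329 - 43)*(-26)) - 2*(-326)*(-326 - 74)) = √((12 + √(-372)*(-26)) - 2*(-326)*(-400)) = √((12 + (2*I*√93)*(-26)) - 260800) = √((12 - 52*I*√93) - 260800) = √(-260788 - 52*I*√93)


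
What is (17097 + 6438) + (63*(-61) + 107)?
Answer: 19799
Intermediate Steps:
(17097 + 6438) + (63*(-61) + 107) = 23535 + (-3843 + 107) = 23535 - 3736 = 19799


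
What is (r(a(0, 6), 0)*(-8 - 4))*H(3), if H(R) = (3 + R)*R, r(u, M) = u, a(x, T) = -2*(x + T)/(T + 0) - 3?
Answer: 1080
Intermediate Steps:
a(x, T) = -3 - 2*(T + x)/T (a(x, T) = -2*(T + x)/T - 3 = -3 - 2*(T + x)/T)
H(R) = R*(3 + R)
(r(a(0, 6), 0)*(-8 - 4))*H(3) = ((-5 - 2*0/6)*(-8 - 4))*(3*(3 + 3)) = ((-5 - 2*0*1/6)*(-12))*(3*6) = ((-5 + 0)*(-12))*18 = -5*(-12)*18 = 60*18 = 1080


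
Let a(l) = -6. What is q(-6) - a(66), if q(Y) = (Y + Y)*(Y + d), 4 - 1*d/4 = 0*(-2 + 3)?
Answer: -114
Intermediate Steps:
d = 16 (d = 16 - 0*(-2 + 3) = 16 - 0 = 16 - 4*0 = 16 + 0 = 16)
q(Y) = 2*Y*(16 + Y) (q(Y) = (Y + Y)*(Y + 16) = (2*Y)*(16 + Y) = 2*Y*(16 + Y))
q(-6) - a(66) = 2*(-6)*(16 - 6) - 1*(-6) = 2*(-6)*10 + 6 = -120 + 6 = -114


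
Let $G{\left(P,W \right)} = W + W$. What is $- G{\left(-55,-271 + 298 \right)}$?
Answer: $-54$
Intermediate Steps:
$G{\left(P,W \right)} = 2 W$
$- G{\left(-55,-271 + 298 \right)} = - 2 \left(-271 + 298\right) = - 2 \cdot 27 = \left(-1\right) 54 = -54$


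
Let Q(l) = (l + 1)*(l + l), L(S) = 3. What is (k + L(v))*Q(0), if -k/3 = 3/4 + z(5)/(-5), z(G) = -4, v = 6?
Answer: 0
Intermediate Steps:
Q(l) = 2*l*(1 + l) (Q(l) = (1 + l)*(2*l) = 2*l*(1 + l))
k = -93/20 (k = -3*(3/4 - 4/(-5)) = -3*(3*(¼) - 4*(-⅕)) = -3*(¾ + ⅘) = -3*31/20 = -93/20 ≈ -4.6500)
(k + L(v))*Q(0) = (-93/20 + 3)*(2*0*(1 + 0)) = -33*0/10 = -33/20*0 = 0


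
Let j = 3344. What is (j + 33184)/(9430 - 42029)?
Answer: -36528/32599 ≈ -1.1205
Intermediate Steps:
(j + 33184)/(9430 - 42029) = (3344 + 33184)/(9430 - 42029) = 36528/(-32599) = 36528*(-1/32599) = -36528/32599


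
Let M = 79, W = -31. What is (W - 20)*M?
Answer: -4029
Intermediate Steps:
(W - 20)*M = (-31 - 20)*79 = -51*79 = -4029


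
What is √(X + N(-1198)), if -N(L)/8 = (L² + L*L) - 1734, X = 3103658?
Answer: I*√19845734 ≈ 4454.9*I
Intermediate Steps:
N(L) = 13872 - 16*L² (N(L) = -8*((L² + L*L) - 1734) = -8*((L² + L²) - 1734) = -8*(2*L² - 1734) = -8*(-1734 + 2*L²) = 13872 - 16*L²)
√(X + N(-1198)) = √(3103658 + (13872 - 16*(-1198)²)) = √(3103658 + (13872 - 16*1435204)) = √(3103658 + (13872 - 22963264)) = √(3103658 - 22949392) = √(-19845734) = I*√19845734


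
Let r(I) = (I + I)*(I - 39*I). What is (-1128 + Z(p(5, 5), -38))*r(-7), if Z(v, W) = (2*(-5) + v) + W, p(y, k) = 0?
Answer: 4379424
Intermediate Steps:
r(I) = -76*I**2 (r(I) = (2*I)*(-38*I) = -76*I**2)
Z(v, W) = -10 + W + v (Z(v, W) = (-10 + v) + W = -10 + W + v)
(-1128 + Z(p(5, 5), -38))*r(-7) = (-1128 + (-10 - 38 + 0))*(-76*(-7)**2) = (-1128 - 48)*(-76*49) = -1176*(-3724) = 4379424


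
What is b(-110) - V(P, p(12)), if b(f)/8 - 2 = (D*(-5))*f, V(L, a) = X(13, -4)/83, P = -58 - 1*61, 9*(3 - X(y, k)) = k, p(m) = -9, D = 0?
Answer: 11921/747 ≈ 15.958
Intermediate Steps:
X(y, k) = 3 - k/9
P = -119 (P = -58 - 61 = -119)
V(L, a) = 31/747 (V(L, a) = (3 - 1/9*(-4))/83 = (3 + 4/9)*(1/83) = (31/9)*(1/83) = 31/747)
b(f) = 16 (b(f) = 16 + 8*((0*(-5))*f) = 16 + 8*(0*f) = 16 + 8*0 = 16 + 0 = 16)
b(-110) - V(P, p(12)) = 16 - 1*31/747 = 16 - 31/747 = 11921/747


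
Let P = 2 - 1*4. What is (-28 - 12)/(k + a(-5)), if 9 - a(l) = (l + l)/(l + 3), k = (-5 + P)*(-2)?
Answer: -20/9 ≈ -2.2222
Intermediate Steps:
P = -2 (P = 2 - 4 = -2)
k = 14 (k = (-5 - 2)*(-2) = -7*(-2) = 14)
a(l) = 9 - 2*l/(3 + l) (a(l) = 9 - (l + l)/(l + 3) = 9 - 2*l/(3 + l))
(-28 - 12)/(k + a(-5)) = (-28 - 12)/(14 + (27 + 7*(-5))/(3 - 5)) = -40/(14 + (27 - 35)/(-2)) = -40/(14 - ½*(-8)) = -40/(14 + 4) = -40/18 = -40*1/18 = -20/9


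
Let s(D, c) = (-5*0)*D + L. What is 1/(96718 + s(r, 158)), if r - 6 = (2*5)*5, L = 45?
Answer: 1/96763 ≈ 1.0335e-5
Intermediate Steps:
r = 56 (r = 6 + (2*5)*5 = 6 + 10*5 = 6 + 50 = 56)
s(D, c) = 45 (s(D, c) = (-5*0)*D + 45 = 0*D + 45 = 0 + 45 = 45)
1/(96718 + s(r, 158)) = 1/(96718 + 45) = 1/96763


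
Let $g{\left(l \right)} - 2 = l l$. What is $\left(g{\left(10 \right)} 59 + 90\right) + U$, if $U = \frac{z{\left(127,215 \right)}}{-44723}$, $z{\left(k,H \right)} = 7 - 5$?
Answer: $\frac{273168082}{44723} \approx 6108.0$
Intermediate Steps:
$z{\left(k,H \right)} = 2$
$U = - \frac{2}{44723}$ ($U = \frac{2}{-44723} = 2 \left(- \frac{1}{44723}\right) = - \frac{2}{44723} \approx -4.472 \cdot 10^{-5}$)
$g{\left(l \right)} = 2 + l^{2}$ ($g{\left(l \right)} = 2 + l l = 2 + l^{2}$)
$\left(g{\left(10 \right)} 59 + 90\right) + U = \left(\left(2 + 10^{2}\right) 59 + 90\right) - \frac{2}{44723} = \left(\left(2 + 100\right) 59 + 90\right) - \frac{2}{44723} = \left(102 \cdot 59 + 90\right) - \frac{2}{44723} = \left(6018 + 90\right) - \frac{2}{44723} = 6108 - \frac{2}{44723} = \frac{273168082}{44723}$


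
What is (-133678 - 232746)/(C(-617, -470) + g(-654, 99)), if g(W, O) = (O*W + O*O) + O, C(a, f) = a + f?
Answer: 366424/55933 ≈ 6.5511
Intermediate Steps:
g(W, O) = O + O² + O*W (g(W, O) = (O*W + O²) + O = (O² + O*W) + O = O + O² + O*W)
(-133678 - 232746)/(C(-617, -470) + g(-654, 99)) = (-133678 - 232746)/((-617 - 470) + 99*(1 + 99 - 654)) = -366424/(-1087 + 99*(-554)) = -366424/(-1087 - 54846) = -366424/(-55933) = -366424*(-1/55933) = 366424/55933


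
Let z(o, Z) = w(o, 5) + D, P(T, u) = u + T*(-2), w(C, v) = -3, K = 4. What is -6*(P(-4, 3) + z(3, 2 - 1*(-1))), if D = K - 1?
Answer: -66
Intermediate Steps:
D = 3 (D = 4 - 1 = 3)
P(T, u) = u - 2*T
z(o, Z) = 0 (z(o, Z) = -3 + 3 = 0)
-6*(P(-4, 3) + z(3, 2 - 1*(-1))) = -6*((3 - 2*(-4)) + 0) = -6*((3 + 8) + 0) = -6*(11 + 0) = -6*11 = -66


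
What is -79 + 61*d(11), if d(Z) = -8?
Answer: -567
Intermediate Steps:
-79 + 61*d(11) = -79 + 61*(-8) = -79 - 488 = -567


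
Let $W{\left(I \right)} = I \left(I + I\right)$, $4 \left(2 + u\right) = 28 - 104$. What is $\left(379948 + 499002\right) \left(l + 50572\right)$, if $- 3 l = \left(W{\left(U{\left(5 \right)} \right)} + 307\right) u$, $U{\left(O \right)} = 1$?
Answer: $46351428250$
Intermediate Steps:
$u = -21$ ($u = -2 + \frac{28 - 104}{4} = -2 + \frac{1}{4} \left(-76\right) = -2 - 19 = -21$)
$W{\left(I \right)} = 2 I^{2}$ ($W{\left(I \right)} = I 2 I = 2 I^{2}$)
$l = 2163$ ($l = - \frac{\left(2 \cdot 1^{2} + 307\right) \left(-21\right)}{3} = - \frac{\left(2 \cdot 1 + 307\right) \left(-21\right)}{3} = - \frac{\left(2 + 307\right) \left(-21\right)}{3} = - \frac{309 \left(-21\right)}{3} = \left(- \frac{1}{3}\right) \left(-6489\right) = 2163$)
$\left(379948 + 499002\right) \left(l + 50572\right) = \left(379948 + 499002\right) \left(2163 + 50572\right) = 878950 \cdot 52735 = 46351428250$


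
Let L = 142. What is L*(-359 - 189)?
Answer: -77816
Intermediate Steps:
L*(-359 - 189) = 142*(-359 - 189) = 142*(-548) = -77816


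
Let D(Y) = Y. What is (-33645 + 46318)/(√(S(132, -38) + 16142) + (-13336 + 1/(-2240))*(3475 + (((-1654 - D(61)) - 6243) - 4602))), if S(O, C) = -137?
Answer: 102722301480524096/982055063644961296763 - 2543521792*√16005/2946165190934883890289 ≈ 0.00010460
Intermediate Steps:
(-33645 + 46318)/(√(S(132, -38) + 16142) + (-13336 + 1/(-2240))*(3475 + (((-1654 - D(61)) - 6243) - 4602))) = (-33645 + 46318)/(√(-137 + 16142) + (-13336 + 1/(-2240))*(3475 + (((-1654 - 1*61) - 6243) - 4602))) = 12673/(√16005 + (-13336 - 1/2240)*(3475 + (((-1654 - 61) - 6243) - 4602))) = 12673/(√16005 - 29872641*(3475 + ((-1715 - 6243) - 4602))/2240) = 12673/(√16005 - 29872641*(3475 + (-7958 - 4602))/2240) = 12673/(√16005 - 29872641*(3475 - 12560)/2240) = 12673/(√16005 - 29872641/2240*(-9085)) = 12673/(√16005 + 54278588697/448) = 12673/(54278588697/448 + √16005)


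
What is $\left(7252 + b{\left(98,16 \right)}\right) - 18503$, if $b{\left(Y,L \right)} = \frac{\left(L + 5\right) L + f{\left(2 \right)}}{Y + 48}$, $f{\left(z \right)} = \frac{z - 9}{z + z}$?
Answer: $- \frac{6569247}{584} \approx -11249.0$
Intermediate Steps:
$f{\left(z \right)} = \frac{-9 + z}{2 z}$
$b{\left(Y,L \right)} = \frac{- \frac{7}{4} + L \left(5 + L\right)}{48 + Y}$ ($b{\left(Y,L \right)} = \frac{\left(L + 5\right) L + \frac{-9 + 2}{2 \cdot 2}}{Y + 48} = \frac{\left(5 + L\right) L + \frac{1}{2} \cdot \frac{1}{2} \left(-7\right)}{48 + Y} = \frac{L \left(5 + L\right) - \frac{7}{4}}{48 + Y} = \frac{- \frac{7}{4} + L \left(5 + L\right)}{48 + Y}$)
$\left(7252 + b{\left(98,16 \right)}\right) - 18503 = \left(7252 + \frac{- \frac{7}{4} + 16^{2} + 5 \cdot 16}{48 + 98}\right) - 18503 = \left(7252 + \frac{- \frac{7}{4} + 256 + 80}{146}\right) - 18503 = \left(7252 + \frac{1}{146} \cdot \frac{1337}{4}\right) - 18503 = \left(7252 + \frac{1337}{584}\right) - 18503 = \frac{4236505}{584} - 18503 = - \frac{6569247}{584}$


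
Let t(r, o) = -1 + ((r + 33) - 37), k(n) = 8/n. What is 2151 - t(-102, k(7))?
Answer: 2258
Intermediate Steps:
t(r, o) = -5 + r (t(r, o) = -1 + ((33 + r) - 37) = -1 + (-4 + r) = -5 + r)
2151 - t(-102, k(7)) = 2151 - (-5 - 102) = 2151 - 1*(-107) = 2151 + 107 = 2258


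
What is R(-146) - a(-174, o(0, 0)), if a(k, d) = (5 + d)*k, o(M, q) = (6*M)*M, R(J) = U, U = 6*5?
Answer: 900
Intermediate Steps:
U = 30
R(J) = 30
o(M, q) = 6*M**2
a(k, d) = k*(5 + d)
R(-146) - a(-174, o(0, 0)) = 30 - (-174)*(5 + 6*0**2) = 30 - (-174)*(5 + 6*0) = 30 - (-174)*(5 + 0) = 30 - (-174)*5 = 30 - 1*(-870) = 30 + 870 = 900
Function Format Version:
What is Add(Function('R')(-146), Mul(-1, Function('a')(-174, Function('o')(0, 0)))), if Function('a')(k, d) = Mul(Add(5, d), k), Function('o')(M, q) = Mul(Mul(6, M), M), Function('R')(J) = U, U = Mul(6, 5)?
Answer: 900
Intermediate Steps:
U = 30
Function('R')(J) = 30
Function('o')(M, q) = Mul(6, Pow(M, 2))
Function('a')(k, d) = Mul(k, Add(5, d))
Add(Function('R')(-146), Mul(-1, Function('a')(-174, Function('o')(0, 0)))) = Add(30, Mul(-1, Mul(-174, Add(5, Mul(6, Pow(0, 2)))))) = Add(30, Mul(-1, Mul(-174, Add(5, Mul(6, 0))))) = Add(30, Mul(-1, Mul(-174, Add(5, 0)))) = Add(30, Mul(-1, Mul(-174, 5))) = Add(30, Mul(-1, -870)) = Add(30, 870) = 900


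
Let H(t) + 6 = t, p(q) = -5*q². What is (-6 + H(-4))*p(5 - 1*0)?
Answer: 2000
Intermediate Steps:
H(t) = -6 + t
(-6 + H(-4))*p(5 - 1*0) = (-6 + (-6 - 4))*(-5*(5 - 1*0)²) = (-6 - 10)*(-5*(5 + 0)²) = -(-80)*5² = -(-80)*25 = -16*(-125) = 2000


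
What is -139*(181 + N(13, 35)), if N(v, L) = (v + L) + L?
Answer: -36696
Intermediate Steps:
N(v, L) = v + 2*L (N(v, L) = (L + v) + L = v + 2*L)
-139*(181 + N(13, 35)) = -139*(181 + (13 + 2*35)) = -139*(181 + (13 + 70)) = -139*(181 + 83) = -139*264 = -36696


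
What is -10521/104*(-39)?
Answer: 31563/8 ≈ 3945.4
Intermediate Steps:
-10521/104*(-39) = 31563/8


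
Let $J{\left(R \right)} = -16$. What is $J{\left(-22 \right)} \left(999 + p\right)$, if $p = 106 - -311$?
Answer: $-22656$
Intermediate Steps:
$p = 417$ ($p = 106 + 311 = 417$)
$J{\left(-22 \right)} \left(999 + p\right) = - 16 \left(999 + 417\right) = \left(-16\right) 1416 = -22656$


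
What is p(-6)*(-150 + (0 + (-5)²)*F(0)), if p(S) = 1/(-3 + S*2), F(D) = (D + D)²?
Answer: 10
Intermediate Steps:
F(D) = 4*D² (F(D) = (2*D)² = 4*D²)
p(S) = 1/(-3 + 2*S)
p(-6)*(-150 + (0 + (-5)²)*F(0)) = (-150 + (0 + (-5)²)*(4*0²))/(-3 + 2*(-6)) = (-150 + (0 + 25)*(4*0))/(-3 - 12) = (-150 + 25*0)/(-15) = -(-150 + 0)/15 = -1/15*(-150) = 10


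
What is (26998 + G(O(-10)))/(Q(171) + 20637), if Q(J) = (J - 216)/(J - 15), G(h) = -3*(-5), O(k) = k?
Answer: 1404676/1073109 ≈ 1.3090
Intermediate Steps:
G(h) = 15
Q(J) = (-216 + J)/(-15 + J)
(26998 + G(O(-10)))/(Q(171) + 20637) = (26998 + 15)/((-216 + 171)/(-15 + 171) + 20637) = 27013/(-45/156 + 20637) = 27013/((1/156)*(-45) + 20637) = 27013/(-15/52 + 20637) = 27013/(1073109/52) = 27013*(52/1073109) = 1404676/1073109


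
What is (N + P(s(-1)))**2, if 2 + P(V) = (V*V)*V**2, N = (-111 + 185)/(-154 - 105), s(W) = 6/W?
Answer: 82011136/49 ≈ 1.6737e+6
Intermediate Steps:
N = -2/7 (N = 74/(-259) = 74*(-1/259) = -2/7 ≈ -0.28571)
P(V) = -2 + V**4 (P(V) = -2 + (V*V)*V**2 = -2 + V**2*V**2 = -2 + V**4)
(N + P(s(-1)))**2 = (-2/7 + (-2 + (6/(-1))**4))**2 = (-2/7 + (-2 + (6*(-1))**4))**2 = (-2/7 + (-2 + (-6)**4))**2 = (-2/7 + (-2 + 1296))**2 = (-2/7 + 1294)**2 = (9056/7)**2 = 82011136/49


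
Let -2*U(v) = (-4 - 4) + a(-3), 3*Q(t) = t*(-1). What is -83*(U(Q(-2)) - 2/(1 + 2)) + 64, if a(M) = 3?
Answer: -529/6 ≈ -88.167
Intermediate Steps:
Q(t) = -t/3 (Q(t) = (t*(-1))/3 = (-t)/3 = -t/3)
U(v) = 5/2 (U(v) = -((-4 - 4) + 3)/2 = -(-8 + 3)/2 = -½*(-5) = 5/2)
-83*(U(Q(-2)) - 2/(1 + 2)) + 64 = -83*(5/2 - 2/(1 + 2)) + 64 = -83*(5/2 - 2/3) + 64 = -83*(5/2 - 1*⅔) + 64 = -83*(5/2 - ⅔) + 64 = -83*11/6 + 64 = -913/6 + 64 = -529/6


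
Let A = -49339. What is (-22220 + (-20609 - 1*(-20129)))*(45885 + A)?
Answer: 78405800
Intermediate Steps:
(-22220 + (-20609 - 1*(-20129)))*(45885 + A) = (-22220 + (-20609 - 1*(-20129)))*(45885 - 49339) = (-22220 + (-20609 + 20129))*(-3454) = (-22220 - 480)*(-3454) = -22700*(-3454) = 78405800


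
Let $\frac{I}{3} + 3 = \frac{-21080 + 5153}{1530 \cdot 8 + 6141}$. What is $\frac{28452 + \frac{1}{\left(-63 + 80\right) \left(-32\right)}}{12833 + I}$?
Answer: $\frac{94833013649}{42734856224} \approx 2.2191$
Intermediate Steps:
$I = - \frac{71070}{6127}$ ($I = -9 + 3 \frac{-21080 + 5153}{1530 \cdot 8 + 6141} = -9 + 3 \left(- \frac{15927}{12240 + 6141}\right) = -9 + 3 \left(- \frac{15927}{18381}\right) = -9 + 3 \left(\left(-15927\right) \frac{1}{18381}\right) = -9 + 3 \left(- \frac{5309}{6127}\right) = -9 - \frac{15927}{6127} = - \frac{71070}{6127} \approx -11.599$)
$\frac{28452 + \frac{1}{\left(-63 + 80\right) \left(-32\right)}}{12833 + I} = \frac{28452 + \frac{1}{\left(-63 + 80\right) \left(-32\right)}}{12833 - \frac{71070}{6127}} = \frac{28452 + \frac{1}{17 \left(-32\right)}}{\frac{78556721}{6127}} = \left(28452 + \frac{1}{-544}\right) \frac{6127}{78556721} = \left(28452 - \frac{1}{544}\right) \frac{6127}{78556721} = \frac{15477887}{544} \cdot \frac{6127}{78556721} = \frac{94833013649}{42734856224}$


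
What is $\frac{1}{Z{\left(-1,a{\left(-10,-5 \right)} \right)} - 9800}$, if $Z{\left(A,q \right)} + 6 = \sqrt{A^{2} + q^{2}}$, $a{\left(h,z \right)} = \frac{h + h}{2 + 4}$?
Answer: $- \frac{88254}{865418615} - \frac{3 \sqrt{109}}{865418615} \approx -0.00010201$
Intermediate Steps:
$a{\left(h,z \right)} = \frac{h}{3}$ ($a{\left(h,z \right)} = \frac{2 h}{6} = 2 h \frac{1}{6} = \frac{h}{3}$)
$Z{\left(A,q \right)} = -6 + \sqrt{A^{2} + q^{2}}$
$\frac{1}{Z{\left(-1,a{\left(-10,-5 \right)} \right)} - 9800} = \frac{1}{\left(-6 + \sqrt{\left(-1\right)^{2} + \left(\frac{1}{3} \left(-10\right)\right)^{2}}\right) - 9800} = \frac{1}{\left(-6 + \sqrt{1 + \left(- \frac{10}{3}\right)^{2}}\right) - 9800} = \frac{1}{\left(-6 + \sqrt{1 + \frac{100}{9}}\right) - 9800} = \frac{1}{\left(-6 + \sqrt{\frac{109}{9}}\right) - 9800} = \frac{1}{\left(-6 + \frac{\sqrt{109}}{3}\right) - 9800} = \frac{1}{-9806 + \frac{\sqrt{109}}{3}}$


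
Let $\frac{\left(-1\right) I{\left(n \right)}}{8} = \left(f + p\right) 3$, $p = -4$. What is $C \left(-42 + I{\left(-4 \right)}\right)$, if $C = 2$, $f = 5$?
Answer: $-132$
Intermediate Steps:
$I{\left(n \right)} = -24$ ($I{\left(n \right)} = - 8 \left(5 - 4\right) 3 = - 8 \cdot 1 \cdot 3 = \left(-8\right) 3 = -24$)
$C \left(-42 + I{\left(-4 \right)}\right) = 2 \left(-42 - 24\right) = 2 \left(-66\right) = -132$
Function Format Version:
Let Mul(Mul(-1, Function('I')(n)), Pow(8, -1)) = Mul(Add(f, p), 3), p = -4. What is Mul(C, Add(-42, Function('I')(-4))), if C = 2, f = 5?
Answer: -132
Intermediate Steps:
Function('I')(n) = -24 (Function('I')(n) = Mul(-8, Mul(Add(5, -4), 3)) = Mul(-8, Mul(1, 3)) = Mul(-8, 3) = -24)
Mul(C, Add(-42, Function('I')(-4))) = Mul(2, Add(-42, -24)) = Mul(2, -66) = -132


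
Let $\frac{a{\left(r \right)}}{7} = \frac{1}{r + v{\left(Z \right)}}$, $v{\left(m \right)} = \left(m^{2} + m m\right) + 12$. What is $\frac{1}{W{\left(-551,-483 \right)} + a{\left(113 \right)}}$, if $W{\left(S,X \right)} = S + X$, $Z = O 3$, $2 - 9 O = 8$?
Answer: $- \frac{19}{19645} \approx -0.00096717$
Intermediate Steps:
$O = - \frac{2}{3}$ ($O = \frac{2}{9} - \frac{8}{9} = - \frac{2}{3} \approx -0.66667$)
$Z = -2$ ($Z = \left(- \frac{2}{3}\right) 3 = -2$)
$v{\left(m \right)} = 12 + 2 m^{2}$ ($v{\left(m \right)} = \left(m^{2} + m^{2}\right) + 12 = 2 m^{2} + 12 = 12 + 2 m^{2}$)
$a{\left(r \right)} = \frac{7}{20 + r}$ ($a{\left(r \right)} = \frac{7}{r + \left(12 + 2 \left(-2\right)^{2}\right)} = \frac{7}{r + \left(12 + 2 \cdot 4\right)} = \frac{7}{r + \left(12 + 8\right)} = \frac{7}{r + 20} = \frac{7}{20 + r}$)
$\frac{1}{W{\left(-551,-483 \right)} + a{\left(113 \right)}} = \frac{1}{\left(-551 - 483\right) + \frac{7}{20 + 113}} = \frac{1}{-1034 + \frac{7}{133}} = \frac{1}{-1034 + 7 \cdot \frac{1}{133}} = \frac{1}{-1034 + \frac{1}{19}} = \frac{1}{- \frac{19645}{19}} = - \frac{19}{19645}$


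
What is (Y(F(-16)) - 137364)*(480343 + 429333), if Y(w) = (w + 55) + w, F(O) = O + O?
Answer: -124964921148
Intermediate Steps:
F(O) = 2*O
Y(w) = 55 + 2*w (Y(w) = (55 + w) + w = 55 + 2*w)
(Y(F(-16)) - 137364)*(480343 + 429333) = ((55 + 2*(2*(-16))) - 137364)*(480343 + 429333) = ((55 + 2*(-32)) - 137364)*909676 = ((55 - 64) - 137364)*909676 = (-9 - 137364)*909676 = -137373*909676 = -124964921148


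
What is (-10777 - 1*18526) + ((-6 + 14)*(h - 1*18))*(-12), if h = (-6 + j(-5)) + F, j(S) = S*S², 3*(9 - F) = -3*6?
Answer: -16439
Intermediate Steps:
F = 15 (F = 9 - (-1)*6 = 9 - ⅓*(-18) = 9 + 6 = 15)
j(S) = S³
h = -116 (h = (-6 + (-5)³) + 15 = (-6 - 125) + 15 = -131 + 15 = -116)
(-10777 - 1*18526) + ((-6 + 14)*(h - 1*18))*(-12) = (-10777 - 1*18526) + ((-6 + 14)*(-116 - 1*18))*(-12) = (-10777 - 18526) + (8*(-116 - 18))*(-12) = -29303 + (8*(-134))*(-12) = -29303 - 1072*(-12) = -29303 + 12864 = -16439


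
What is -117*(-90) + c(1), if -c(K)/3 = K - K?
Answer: 10530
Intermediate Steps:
c(K) = 0 (c(K) = -3*(K - K) = -3*0 = 0)
-117*(-90) + c(1) = -117*(-90) + 0 = 10530 + 0 = 10530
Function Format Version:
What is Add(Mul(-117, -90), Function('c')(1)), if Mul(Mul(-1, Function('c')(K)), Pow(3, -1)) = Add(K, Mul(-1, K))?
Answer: 10530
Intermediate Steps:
Function('c')(K) = 0 (Function('c')(K) = Mul(-3, Add(K, Mul(-1, K))) = Mul(-3, 0) = 0)
Add(Mul(-117, -90), Function('c')(1)) = Add(Mul(-117, -90), 0) = Add(10530, 0) = 10530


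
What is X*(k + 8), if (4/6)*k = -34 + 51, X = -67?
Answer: -4489/2 ≈ -2244.5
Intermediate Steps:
k = 51/2 (k = 3*(-34 + 51)/2 = (3/2)*17 = 51/2 ≈ 25.500)
X*(k + 8) = -67*(51/2 + 8) = -67*67/2 = -4489/2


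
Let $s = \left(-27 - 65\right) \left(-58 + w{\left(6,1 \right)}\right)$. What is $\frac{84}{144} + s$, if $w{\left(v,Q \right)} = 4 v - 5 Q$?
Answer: $\frac{43063}{12} \approx 3588.6$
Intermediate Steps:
$w{\left(v,Q \right)} = - 5 Q + 4 v$
$s = 3588$ ($s = \left(-27 - 65\right) \left(-58 + \left(\left(-5\right) 1 + 4 \cdot 6\right)\right) = - 92 \left(-58 + \left(-5 + 24\right)\right) = - 92 \left(-58 + 19\right) = \left(-92\right) \left(-39\right) = 3588$)
$\frac{84}{144} + s = \frac{84}{144} + 3588 = 84 \cdot \frac{1}{144} + 3588 = \frac{7}{12} + 3588 = \frac{43063}{12}$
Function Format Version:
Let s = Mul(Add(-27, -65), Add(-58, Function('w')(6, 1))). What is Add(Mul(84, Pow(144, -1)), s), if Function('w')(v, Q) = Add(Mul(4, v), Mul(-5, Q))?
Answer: Rational(43063, 12) ≈ 3588.6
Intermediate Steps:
Function('w')(v, Q) = Add(Mul(-5, Q), Mul(4, v))
s = 3588 (s = Mul(Add(-27, -65), Add(-58, Add(Mul(-5, 1), Mul(4, 6)))) = Mul(-92, Add(-58, Add(-5, 24))) = Mul(-92, Add(-58, 19)) = Mul(-92, -39) = 3588)
Add(Mul(84, Pow(144, -1)), s) = Add(Mul(84, Pow(144, -1)), 3588) = Add(Mul(84, Rational(1, 144)), 3588) = Add(Rational(7, 12), 3588) = Rational(43063, 12)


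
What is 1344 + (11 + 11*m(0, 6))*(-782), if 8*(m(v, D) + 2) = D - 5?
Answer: 35483/4 ≈ 8870.8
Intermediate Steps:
m(v, D) = -21/8 + D/8 (m(v, D) = -2 + (D - 5)/8 = -2 + (-5 + D)/8 = -2 + (-5/8 + D/8) = -21/8 + D/8)
1344 + (11 + 11*m(0, 6))*(-782) = 1344 + (11 + 11*(-21/8 + (⅛)*6))*(-782) = 1344 + (11 + 11*(-21/8 + ¾))*(-782) = 1344 + (11 + 11*(-15/8))*(-782) = 1344 + (11 - 165/8)*(-782) = 1344 - 77/8*(-782) = 1344 + 30107/4 = 35483/4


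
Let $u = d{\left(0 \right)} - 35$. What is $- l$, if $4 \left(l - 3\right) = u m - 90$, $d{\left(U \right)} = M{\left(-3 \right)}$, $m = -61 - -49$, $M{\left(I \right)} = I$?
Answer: $- \frac{189}{2} \approx -94.5$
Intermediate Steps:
$m = -12$ ($m = -61 + 49 = -12$)
$d{\left(U \right)} = -3$
$u = -38$ ($u = -3 - 35 = -38$)
$l = \frac{189}{2}$ ($l = 3 + \frac{\left(-38\right) \left(-12\right) - 90}{4} = 3 + \frac{456 - 90}{4} = 3 + \frac{1}{4} \cdot 366 = 3 + \frac{183}{2} = \frac{189}{2} \approx 94.5$)
$- l = \left(-1\right) \frac{189}{2} = - \frac{189}{2}$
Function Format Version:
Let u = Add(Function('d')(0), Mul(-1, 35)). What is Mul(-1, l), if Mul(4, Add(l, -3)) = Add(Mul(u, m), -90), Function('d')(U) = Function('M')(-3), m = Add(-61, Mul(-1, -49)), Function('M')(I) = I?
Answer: Rational(-189, 2) ≈ -94.500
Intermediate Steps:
m = -12 (m = Add(-61, 49) = -12)
Function('d')(U) = -3
u = -38 (u = Add(-3, Mul(-1, 35)) = Add(-3, -35) = -38)
l = Rational(189, 2) (l = Add(3, Mul(Rational(1, 4), Add(Mul(-38, -12), -90))) = Add(3, Mul(Rational(1, 4), Add(456, -90))) = Add(3, Mul(Rational(1, 4), 366)) = Add(3, Rational(183, 2)) = Rational(189, 2) ≈ 94.500)
Mul(-1, l) = Mul(-1, Rational(189, 2)) = Rational(-189, 2)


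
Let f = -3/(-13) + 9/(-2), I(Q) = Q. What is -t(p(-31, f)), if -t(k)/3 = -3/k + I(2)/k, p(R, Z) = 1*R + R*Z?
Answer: -78/2635 ≈ -0.029602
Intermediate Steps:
f = -111/26 (f = -3*(-1/13) + 9*(-½) = 3/13 - 9/2 = -111/26 ≈ -4.2692)
p(R, Z) = R + R*Z
t(k) = 3/k (t(k) = -3*(-3/k + 2/k) = -(-3)/k = 3/k)
-t(p(-31, f)) = -3/((-31*(1 - 111/26))) = -3/((-31*(-85/26))) = -3/2635/26 = -3*26/2635 = -1*78/2635 = -78/2635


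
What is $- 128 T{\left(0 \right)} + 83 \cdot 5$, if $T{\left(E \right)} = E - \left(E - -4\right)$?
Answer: $927$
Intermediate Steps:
$T{\left(E \right)} = -4$ ($T{\left(E \right)} = E - \left(E + 4\right) = E - \left(4 + E\right) = -4$)
$- 128 T{\left(0 \right)} + 83 \cdot 5 = \left(-128\right) \left(-4\right) + 83 \cdot 5 = 512 + 415 = 927$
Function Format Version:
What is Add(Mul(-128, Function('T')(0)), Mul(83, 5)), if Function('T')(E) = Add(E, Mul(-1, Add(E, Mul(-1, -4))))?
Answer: 927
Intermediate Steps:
Function('T')(E) = -4 (Function('T')(E) = Add(E, Mul(-1, Add(E, 4))) = Add(E, Mul(-1, Add(4, E))) = Add(E, Add(-4, Mul(-1, E))) = -4)
Add(Mul(-128, Function('T')(0)), Mul(83, 5)) = Add(Mul(-128, -4), Mul(83, 5)) = Add(512, 415) = 927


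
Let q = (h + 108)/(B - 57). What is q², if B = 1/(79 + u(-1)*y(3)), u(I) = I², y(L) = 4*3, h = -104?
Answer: 33124/6723649 ≈ 0.0049265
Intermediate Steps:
y(L) = 12
B = 1/91 (B = 1/(79 + (-1)²*12) = 1/(79 + 1*12) = 1/(79 + 12) = 1/91 ≈ 0.010989)
q = -182/2593 (q = (-104 + 108)/(1/91 - 57) = 4/(-5186/91) = 4*(-91/5186) = -182/2593 ≈ -0.070189)
q² = (-182/2593)² = 33124/6723649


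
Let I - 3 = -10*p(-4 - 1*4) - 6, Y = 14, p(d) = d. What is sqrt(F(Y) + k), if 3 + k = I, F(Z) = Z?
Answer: 2*sqrt(22) ≈ 9.3808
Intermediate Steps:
I = 77 (I = 3 + (-10*(-4 - 1*4) - 6) = 3 + (-10*(-4 - 4) - 6) = 3 + (-10*(-8) - 6) = 3 + (80 - 6) = 3 + 74 = 77)
k = 74 (k = -3 + 77 = 74)
sqrt(F(Y) + k) = sqrt(14 + 74) = sqrt(88) = 2*sqrt(22)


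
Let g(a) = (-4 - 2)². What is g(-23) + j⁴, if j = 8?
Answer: 4132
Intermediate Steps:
g(a) = 36 (g(a) = (-6)² = 36)
g(-23) + j⁴ = 36 + 8⁴ = 36 + 4096 = 4132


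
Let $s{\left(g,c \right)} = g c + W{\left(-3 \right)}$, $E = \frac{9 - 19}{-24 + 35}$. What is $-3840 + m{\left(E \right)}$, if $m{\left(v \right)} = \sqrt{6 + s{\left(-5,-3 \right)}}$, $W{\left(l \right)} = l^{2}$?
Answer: $-3840 + \sqrt{30} \approx -3834.5$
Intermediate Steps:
$E = - \frac{10}{11} \approx -0.90909$
$s{\left(g,c \right)} = 9 + c g$ ($s{\left(g,c \right)} = g c + \left(-3\right)^{2} = c g + 9 = 9 + c g$)
$m{\left(v \right)} = \sqrt{30}$ ($m{\left(v \right)} = \sqrt{6 + \left(9 - -15\right)} = \sqrt{6 + \left(9 + 15\right)} = \sqrt{6 + 24} = \sqrt{30}$)
$-3840 + m{\left(E \right)} = -3840 + \sqrt{30}$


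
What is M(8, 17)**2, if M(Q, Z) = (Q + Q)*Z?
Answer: 73984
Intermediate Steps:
M(Q, Z) = 2*Q*Z (M(Q, Z) = (2*Q)*Z = 2*Q*Z)
M(8, 17)**2 = (2*8*17)**2 = 272**2 = 73984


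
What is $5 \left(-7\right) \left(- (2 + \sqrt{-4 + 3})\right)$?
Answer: $70 + 35 i \approx 70.0 + 35.0 i$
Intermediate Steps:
$5 \left(-7\right) \left(- (2 + \sqrt{-4 + 3})\right) = - 35 \left(- (2 + \sqrt{-1})\right) = - 35 \left(- (2 + i)\right) = - 35 \left(-2 - i\right) = 70 + 35 i$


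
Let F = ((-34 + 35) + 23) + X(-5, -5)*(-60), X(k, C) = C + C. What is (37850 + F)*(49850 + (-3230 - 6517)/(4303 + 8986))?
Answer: 25486982146022/13289 ≈ 1.9179e+9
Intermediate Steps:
X(k, C) = 2*C
F = 624 (F = ((-34 + 35) + 23) + (2*(-5))*(-60) = (1 + 23) - 10*(-60) = 24 + 600 = 624)
(37850 + F)*(49850 + (-3230 - 6517)/(4303 + 8986)) = (37850 + 624)*(49850 + (-3230 - 6517)/(4303 + 8986)) = 38474*(49850 - 9747/13289) = 38474*(662446903/13289) = 25486982146022/13289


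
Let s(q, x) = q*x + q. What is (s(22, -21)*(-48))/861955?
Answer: 4224/172391 ≈ 0.024502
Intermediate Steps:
s(q, x) = q + q*x
(s(22, -21)*(-48))/861955 = ((22*(1 - 21))*(-48))/861955 = ((22*(-20))*(-48))*(1/861955) = -440*(-48)*(1/861955) = 21120*(1/861955) = 4224/172391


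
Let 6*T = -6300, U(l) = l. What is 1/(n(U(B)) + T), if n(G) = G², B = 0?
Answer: -1/1050 ≈ -0.00095238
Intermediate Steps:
T = -1050 (T = (⅙)*(-6300) = -1050)
1/(n(U(B)) + T) = 1/(0² - 1050) = 1/(0 - 1050) = 1/(-1050) = -1/1050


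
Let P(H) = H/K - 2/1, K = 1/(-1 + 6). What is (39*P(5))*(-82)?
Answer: -73554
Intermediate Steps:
K = ⅕ (K = 1/5 = ⅕ ≈ 0.20000)
P(H) = -2 + 5*H (P(H) = H/(⅕) - 2/1 = H*5 - 2*1 = 5*H - 2 = -2 + 5*H)
(39*P(5))*(-82) = (39*(-2 + 5*5))*(-82) = (39*(-2 + 25))*(-82) = (39*23)*(-82) = 897*(-82) = -73554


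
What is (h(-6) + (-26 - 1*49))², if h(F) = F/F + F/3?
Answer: 5776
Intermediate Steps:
h(F) = 1 + F/3 (h(F) = 1 + F*(⅓) = 1 + F/3)
(h(-6) + (-26 - 1*49))² = ((1 + (⅓)*(-6)) + (-26 - 1*49))² = ((1 - 2) + (-26 - 49))² = (-1 - 75)² = (-76)² = 5776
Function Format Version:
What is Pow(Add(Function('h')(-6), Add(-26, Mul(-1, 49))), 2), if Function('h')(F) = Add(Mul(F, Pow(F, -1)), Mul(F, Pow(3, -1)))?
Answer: 5776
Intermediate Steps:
Function('h')(F) = Add(1, Mul(Rational(1, 3), F)) (Function('h')(F) = Add(1, Mul(F, Rational(1, 3))) = Add(1, Mul(Rational(1, 3), F)))
Pow(Add(Function('h')(-6), Add(-26, Mul(-1, 49))), 2) = Pow(Add(Add(1, Mul(Rational(1, 3), -6)), Add(-26, Mul(-1, 49))), 2) = Pow(Add(Add(1, -2), Add(-26, -49)), 2) = Pow(Add(-1, -75), 2) = Pow(-76, 2) = 5776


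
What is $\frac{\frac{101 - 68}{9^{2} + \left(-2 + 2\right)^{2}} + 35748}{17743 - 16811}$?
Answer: $\frac{965207}{25164} \approx 38.357$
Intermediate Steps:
$\frac{\frac{101 - 68}{9^{2} + \left(-2 + 2\right)^{2}} + 35748}{17743 - 16811} = \frac{\frac{1}{81 + 0^{2}} \cdot 33 + 35748}{932} = \left(\frac{1}{81 + 0} \cdot 33 + 35748\right) \frac{1}{932} = \left(\frac{1}{81} \cdot 33 + 35748\right) \frac{1}{932} = \left(\frac{11}{27} + 35748\right) \frac{1}{932} = \frac{965207}{27} \cdot \frac{1}{932} = \frac{965207}{25164}$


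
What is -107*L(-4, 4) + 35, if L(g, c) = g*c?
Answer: 1747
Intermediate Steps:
L(g, c) = c*g
-107*L(-4, 4) + 35 = -428*(-4) + 35 = -107*(-16) + 35 = 1712 + 35 = 1747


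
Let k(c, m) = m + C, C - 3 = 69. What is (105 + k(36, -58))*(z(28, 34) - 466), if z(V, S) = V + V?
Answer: -48790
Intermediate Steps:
z(V, S) = 2*V
C = 72 (C = 3 + 69 = 72)
k(c, m) = 72 + m (k(c, m) = m + 72 = 72 + m)
(105 + k(36, -58))*(z(28, 34) - 466) = (105 + (72 - 58))*(2*28 - 466) = (105 + 14)*(56 - 466) = 119*(-410) = -48790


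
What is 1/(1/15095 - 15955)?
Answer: -15095/240840724 ≈ -6.2676e-5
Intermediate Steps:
1/(1/15095 - 15955) = 1/(-240840724/15095) = -15095/240840724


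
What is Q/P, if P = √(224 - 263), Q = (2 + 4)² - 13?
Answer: -23*I*√39/39 ≈ -3.6829*I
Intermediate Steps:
Q = 23 (Q = 6² - 13 = 36 - 13 = 23)
P = I*√39 (P = √(-39) = I*√39 ≈ 6.245*I)
Q/P = 23/((I*√39)) = 23*(-I*√39/39) = -23*I*√39/39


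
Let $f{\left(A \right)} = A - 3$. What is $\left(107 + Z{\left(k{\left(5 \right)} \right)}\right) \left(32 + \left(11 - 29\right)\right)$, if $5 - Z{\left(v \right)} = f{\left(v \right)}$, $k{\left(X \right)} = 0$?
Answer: $1610$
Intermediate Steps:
$f{\left(A \right)} = -3 + A$ ($f{\left(A \right)} = A - 3 = -3 + A$)
$Z{\left(v \right)} = 8 - v$ ($Z{\left(v \right)} = 5 - \left(-3 + v\right) = 8 - v$)
$\left(107 + Z{\left(k{\left(5 \right)} \right)}\right) \left(32 + \left(11 - 29\right)\right) = \left(107 + \left(8 - 0\right)\right) \left(32 + \left(11 - 29\right)\right) = \left(107 + \left(8 + 0\right)\right) \left(32 - 18\right) = \left(107 + 8\right) 14 = 115 \cdot 14 = 1610$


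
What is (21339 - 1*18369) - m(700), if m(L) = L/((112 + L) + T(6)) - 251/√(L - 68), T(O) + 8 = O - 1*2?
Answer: 599765/202 + 251*√158/316 ≈ 2979.1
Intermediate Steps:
T(O) = -10 + O (T(O) = -8 + (O - 1*2) = -8 + (O - 2) = -8 + (-2 + O) = -10 + O)
m(L) = -251/√(-68 + L) + L/(108 + L) (m(L) = L/((112 + L) + (-10 + 6)) - 251/√(L - 68) = L/((112 + L) - 4) - 251/√(-68 + L) = L/(108 + L) - 251/√(-68 + L) = -251/√(-68 + L) + L/(108 + L))
(21339 - 1*18369) - m(700) = (21339 - 1*18369) - (-27108 - 251*700 + 700*√(-68 + 700))/(√(-68 + 700)*(108 + 700)) = (21339 - 18369) - (-27108 - 175700 + 700*√632)/(√632*808) = 2970 - √158/316*(-27108 - 175700 + 700*(2*√158))/808 = 2970 - √158/316*(-27108 - 175700 + 1400*√158)/808 = 2970 - √158/316*(-202808 + 1400*√158)/808 = 2970 - √158*(-202808 + 1400*√158)/255328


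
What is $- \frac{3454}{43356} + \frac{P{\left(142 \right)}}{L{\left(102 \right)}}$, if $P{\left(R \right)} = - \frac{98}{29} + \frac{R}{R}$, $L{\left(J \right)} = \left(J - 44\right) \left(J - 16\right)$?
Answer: $- \frac{125654893}{1567883028} \approx -0.080143$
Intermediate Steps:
$L{\left(J \right)} = \left(-44 + J\right) \left(-16 + J\right)$
$P{\left(R \right)} = - \frac{69}{29}$ ($P{\left(R \right)} = \left(-98\right) \frac{1}{29} + 1 = - \frac{98}{29} + 1 = - \frac{69}{29}$)
$- \frac{3454}{43356} + \frac{P{\left(142 \right)}}{L{\left(102 \right)}} = - \frac{3454}{43356} - \frac{69}{29 \left(704 + 102^{2} - 6120\right)} = \left(-3454\right) \frac{1}{43356} - \frac{69}{29 \left(704 + 10404 - 6120\right)} = - \frac{1727}{21678} - \frac{69}{29 \cdot 4988} = - \frac{1727}{21678} - \frac{69}{144652} = - \frac{125654893}{1567883028}$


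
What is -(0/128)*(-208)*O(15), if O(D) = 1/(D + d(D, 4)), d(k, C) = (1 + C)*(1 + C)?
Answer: 0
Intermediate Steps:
d(k, C) = (1 + C)²
O(D) = 1/(25 + D) (O(D) = 1/(D + (1 + 4)²) = 1/(D + 5²) = 1/(D + 25) = 1/(25 + D))
-(0/128)*(-208)*O(15) = -(0/128)*(-208)/(25 + 15) = -(0*(1/128))*(-208)/40 = -0*(-208)/40 = -0/40 = -1*0 = 0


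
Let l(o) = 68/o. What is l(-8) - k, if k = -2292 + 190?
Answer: 4187/2 ≈ 2093.5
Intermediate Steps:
k = -2102
l(-8) - k = 68/(-8) - 1*(-2102) = 68*(-⅛) + 2102 = -17/2 + 2102 = 4187/2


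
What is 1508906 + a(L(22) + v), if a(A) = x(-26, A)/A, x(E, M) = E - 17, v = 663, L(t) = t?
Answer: 1033600567/685 ≈ 1.5089e+6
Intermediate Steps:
x(E, M) = -17 + E
a(A) = -43/A (a(A) = (-17 - 26)/A = -43/A)
1508906 + a(L(22) + v) = 1508906 - 43/(22 + 663) = 1508906 - 43/685 = 1033600567/685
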